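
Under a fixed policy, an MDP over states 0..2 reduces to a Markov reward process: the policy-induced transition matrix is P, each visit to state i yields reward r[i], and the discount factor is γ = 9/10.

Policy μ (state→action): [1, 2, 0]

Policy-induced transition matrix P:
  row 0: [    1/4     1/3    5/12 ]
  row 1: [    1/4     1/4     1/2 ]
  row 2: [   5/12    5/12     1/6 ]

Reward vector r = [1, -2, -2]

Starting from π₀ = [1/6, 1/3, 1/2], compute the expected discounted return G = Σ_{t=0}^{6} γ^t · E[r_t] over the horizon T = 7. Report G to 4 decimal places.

G = -5.9682

t=0: π = [0.1667, 0.3333, 0.5000], E[r] = -1.5000, γ^t·E[r] = -1.500000, running G = -1.500000
t=1: π = [0.3333, 0.3472, 0.3194], E[r] = -1.0000, γ^t·E[r] = -0.900000, running G = -2.400000
t=2: π = [0.3032, 0.3310, 0.3657], E[r] = -1.0903, γ^t·E[r] = -0.883125, running G = -3.283125
t=3: π = [0.3110, 0.3362, 0.3528], E[r] = -1.0671, γ^t·E[r] = -0.777938, running G = -4.061063
t=4: π = [0.3088, 0.3347, 0.3565], E[r] = -1.0736, γ^t·E[r] = -0.704384, running G = -4.765446
t=5: π = [0.3094, 0.3351, 0.3554], E[r] = -1.0718, γ^t·E[r] = -0.632863, running G = -5.398309
t=6: π = [0.3092, 0.3350, 0.3557], E[r] = -1.0723, γ^t·E[r] = -0.569854, running G = -5.968163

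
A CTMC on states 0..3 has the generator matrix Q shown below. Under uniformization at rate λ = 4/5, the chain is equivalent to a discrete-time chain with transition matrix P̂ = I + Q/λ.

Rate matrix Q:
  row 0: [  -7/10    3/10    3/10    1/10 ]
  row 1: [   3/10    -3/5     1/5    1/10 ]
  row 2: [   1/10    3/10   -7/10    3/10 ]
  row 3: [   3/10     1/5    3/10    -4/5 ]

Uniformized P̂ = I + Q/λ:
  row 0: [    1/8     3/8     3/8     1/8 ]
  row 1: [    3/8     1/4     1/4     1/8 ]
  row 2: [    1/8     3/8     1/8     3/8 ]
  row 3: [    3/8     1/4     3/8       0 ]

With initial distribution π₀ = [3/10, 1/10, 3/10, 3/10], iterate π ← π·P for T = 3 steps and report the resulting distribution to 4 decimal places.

π = [0.2477, 0.3137, 0.2701, 0.1686]

t=0: π = [0.3000, 0.1000, 0.3000, 0.3000]
t=1: π = [0.2250, 0.3250, 0.2875, 0.1625]
t=2: π = [0.2469, 0.3141, 0.2625, 0.1766]
t=3: π = [0.2477, 0.3137, 0.2701, 0.1686]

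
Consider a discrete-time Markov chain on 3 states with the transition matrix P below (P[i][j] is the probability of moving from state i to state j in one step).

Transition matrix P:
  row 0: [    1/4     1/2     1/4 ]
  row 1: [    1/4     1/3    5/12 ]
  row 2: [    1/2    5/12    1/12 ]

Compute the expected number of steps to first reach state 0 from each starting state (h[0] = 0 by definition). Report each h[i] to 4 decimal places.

h = [0.0000, 3.0476, 2.4762]

First-step conditioning: h[0] = 0; for i ≠ 0, h[i] = 1 + Σ_k P[i][k]·h[k].
  h[1] = 1 + 1/3·h[1] + 5/12·h[2]
  h[2] = 1 + 5/12·h[1] + 1/12·h[2]
Solving the 2×2 linear system over states ≠ 0 gives exactly h = [0, 64/21, 52/21] (h[0] = 0 is the target).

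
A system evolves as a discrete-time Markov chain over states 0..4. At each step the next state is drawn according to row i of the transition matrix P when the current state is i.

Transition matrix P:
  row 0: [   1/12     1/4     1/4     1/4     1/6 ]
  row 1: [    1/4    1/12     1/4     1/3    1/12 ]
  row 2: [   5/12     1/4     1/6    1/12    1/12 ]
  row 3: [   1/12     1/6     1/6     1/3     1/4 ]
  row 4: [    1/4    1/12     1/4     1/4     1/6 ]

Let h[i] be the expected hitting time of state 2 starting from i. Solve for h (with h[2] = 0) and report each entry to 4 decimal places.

h = [4.4248, 4.4537, 0.0000, 4.8240, 4.4200]

First-step conditioning: h[2] = 0; for i ≠ 2, h[i] = 1 + Σ_k P[i][k]·h[k].
  h[0] = 1 + 1/12·h[0] + 1/4·h[1] + 1/4·h[3] + 1/6·h[4]
  h[1] = 1 + 1/4·h[0] + 1/12·h[1] + 1/3·h[3] + 1/12·h[4]
  h[3] = 1 + 1/12·h[0] + 1/6·h[1] + 1/3·h[3] + 1/4·h[4]
  h[4] = 1 + 1/4·h[0] + 1/12·h[1] + 1/4·h[3] + 1/6·h[4]
Solving the 4×4 linear system over states ≠ 2 gives exactly h = [2208/499, 11112/2495, 0, 12036/2495, 11028/2495] (h[2] = 0 is the target).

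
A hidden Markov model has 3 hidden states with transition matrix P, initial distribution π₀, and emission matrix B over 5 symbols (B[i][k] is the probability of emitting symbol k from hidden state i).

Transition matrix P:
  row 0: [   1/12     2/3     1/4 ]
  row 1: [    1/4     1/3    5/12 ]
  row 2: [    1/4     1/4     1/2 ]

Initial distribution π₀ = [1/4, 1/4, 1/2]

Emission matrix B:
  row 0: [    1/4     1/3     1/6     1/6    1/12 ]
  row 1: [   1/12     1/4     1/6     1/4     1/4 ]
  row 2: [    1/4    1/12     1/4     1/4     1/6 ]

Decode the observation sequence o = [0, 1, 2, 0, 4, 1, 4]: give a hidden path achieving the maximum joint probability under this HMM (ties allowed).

t=0: δ = [6.250e-02, 2.083e-02, 1.250e-01]  (obs o_0=0)
t=1: δ = [1.042e-02, 1.042e-02, 5.208e-03]  ψ = [2, 0, 2]  (obs o_1=1)
t=2: δ = [4.340e-04, 1.157e-03, 1.085e-03]  ψ = [1, 0, 1]  (obs o_2=2)
t=3: δ = [7.234e-05, 3.215e-05, 1.356e-04]  ψ = [1, 1, 2]  (obs o_3=0)
t=4: δ = [2.826e-06, 1.206e-05, 1.130e-05]  ψ = [2, 0, 2]  (obs o_4=4)
t=5: δ = [1.005e-06, 1.005e-06, 4.710e-07]  ψ = [1, 1, 2]  (obs o_5=1)
t=6: δ = [2.093e-08, 1.674e-07, 6.977e-08]  ψ = [1, 0, 1]  (obs o_6=4)
backtrack: best end state = 1; path = [2, 0, 1, 0, 1, 0, 1]

path = [2, 0, 1, 0, 1, 0, 1]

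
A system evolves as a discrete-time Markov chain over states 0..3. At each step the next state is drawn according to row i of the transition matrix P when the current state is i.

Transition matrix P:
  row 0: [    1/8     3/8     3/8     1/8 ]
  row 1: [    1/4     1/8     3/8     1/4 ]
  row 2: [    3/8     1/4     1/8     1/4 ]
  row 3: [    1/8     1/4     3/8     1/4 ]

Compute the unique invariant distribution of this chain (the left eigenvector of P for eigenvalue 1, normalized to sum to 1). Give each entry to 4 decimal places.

Balance equations π_j = Σ_i π_i·P[i][j]:
  π_0 = 1/8·π_0 + 1/4·π_1 + 3/8·π_2 + 1/8·π_3
  π_1 = 3/8·π_0 + 1/8·π_1 + 1/4·π_2 + 1/4·π_3
  π_2 = 3/8·π_0 + 3/8·π_1 + 1/8·π_2 + 3/8·π_3
  normalize: π_0 + π_1 + π_2 + π_3 = 1
Solving the linear system gives exactly π = [82/355, 88/355, 3/10, 157/710].

π = [0.2310, 0.2479, 0.3000, 0.2211]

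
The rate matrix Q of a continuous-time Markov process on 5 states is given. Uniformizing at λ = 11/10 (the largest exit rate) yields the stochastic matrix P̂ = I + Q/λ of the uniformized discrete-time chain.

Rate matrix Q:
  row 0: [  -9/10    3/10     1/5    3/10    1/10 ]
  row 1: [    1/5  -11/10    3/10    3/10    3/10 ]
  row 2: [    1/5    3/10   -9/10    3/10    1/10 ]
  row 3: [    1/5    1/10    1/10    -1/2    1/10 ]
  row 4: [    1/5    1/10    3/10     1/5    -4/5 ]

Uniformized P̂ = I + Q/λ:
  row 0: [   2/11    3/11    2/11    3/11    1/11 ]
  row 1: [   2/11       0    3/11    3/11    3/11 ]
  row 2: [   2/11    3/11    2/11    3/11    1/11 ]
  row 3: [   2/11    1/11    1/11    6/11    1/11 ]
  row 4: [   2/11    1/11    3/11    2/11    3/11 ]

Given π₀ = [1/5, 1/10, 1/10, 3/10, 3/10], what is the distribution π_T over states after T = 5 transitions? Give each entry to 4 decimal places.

t=0: π = [0.2000, 0.1000, 0.1000, 0.3000, 0.3000]
t=1: π = [0.1818, 0.1364, 0.1909, 0.3273, 0.1636]
t=2: π = [0.1818, 0.1463, 0.1793, 0.3471, 0.1455]
t=3: π = [0.1818, 0.1433, 0.1768, 0.3542, 0.1440]
t=4: π = [0.1818, 0.1431, 0.1757, 0.3562, 0.1431]
t=5: π = [0.1818, 0.1429, 0.1755, 0.3569, 0.1429]

π = [0.1818, 0.1429, 0.1755, 0.3569, 0.1429]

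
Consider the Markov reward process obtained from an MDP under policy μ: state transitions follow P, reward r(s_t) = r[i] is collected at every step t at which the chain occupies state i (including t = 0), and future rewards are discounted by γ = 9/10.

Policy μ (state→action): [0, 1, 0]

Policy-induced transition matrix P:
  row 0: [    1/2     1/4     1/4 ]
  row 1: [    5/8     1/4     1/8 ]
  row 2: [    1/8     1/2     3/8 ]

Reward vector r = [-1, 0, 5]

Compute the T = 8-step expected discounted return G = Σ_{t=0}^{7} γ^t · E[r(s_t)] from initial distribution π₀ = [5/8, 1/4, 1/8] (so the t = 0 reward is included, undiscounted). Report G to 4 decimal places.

t=0: π = [0.6250, 0.2500, 0.1250], E[r] = 0.0000, γ^t·E[r] = 0.000000, running G = 0.000000
t=1: π = [0.4844, 0.2813, 0.2344], E[r] = 0.6875, γ^t·E[r] = 0.618750, running G = 0.618750
t=2: π = [0.4473, 0.3086, 0.2441], E[r] = 0.7734, γ^t·E[r] = 0.626484, running G = 1.245234
t=3: π = [0.4470, 0.3110, 0.2419], E[r] = 0.7627, γ^t·E[r] = 0.556005, running G = 1.801239
t=4: π = [0.4482, 0.3105, 0.2414], E[r] = 0.7587, γ^t·E[r] = 0.497761, running G = 2.299001
t=5: π = [0.4483, 0.3103, 0.2414], E[r] = 0.7585, γ^t·E[r] = 0.447886, running G = 2.746887
t=6: π = [0.4483, 0.3103, 0.2414], E[r] = 0.7586, γ^t·E[r] = 0.403153, running G = 3.150040
t=7: π = [0.4483, 0.3103, 0.2414], E[r] = 0.7586, γ^t·E[r] = 0.362847, running G = 3.512887

G = 3.5129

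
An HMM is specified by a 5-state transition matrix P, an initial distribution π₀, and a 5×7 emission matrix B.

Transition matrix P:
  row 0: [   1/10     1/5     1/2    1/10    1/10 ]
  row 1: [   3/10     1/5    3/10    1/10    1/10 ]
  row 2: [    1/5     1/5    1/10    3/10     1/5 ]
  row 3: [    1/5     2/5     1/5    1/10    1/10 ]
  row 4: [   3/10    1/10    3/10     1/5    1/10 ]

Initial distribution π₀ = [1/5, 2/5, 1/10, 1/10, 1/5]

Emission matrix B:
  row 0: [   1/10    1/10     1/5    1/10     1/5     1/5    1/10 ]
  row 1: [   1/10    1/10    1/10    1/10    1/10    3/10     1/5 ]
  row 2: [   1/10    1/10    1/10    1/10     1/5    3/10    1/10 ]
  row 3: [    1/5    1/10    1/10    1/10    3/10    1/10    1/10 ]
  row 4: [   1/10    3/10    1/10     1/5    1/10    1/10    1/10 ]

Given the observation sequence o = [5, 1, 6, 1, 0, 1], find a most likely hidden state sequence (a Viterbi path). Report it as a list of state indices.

t=0: δ = [4.000e-02, 1.200e-01, 3.000e-02, 1.000e-02, 2.000e-02]  (obs o_0=5)
t=1: δ = [3.600e-03, 2.400e-03, 3.600e-03, 1.200e-03, 3.600e-03]  ψ = [1, 1, 1, 1, 1]  (obs o_1=1)
t=2: δ = [1.080e-04, 1.440e-04, 1.800e-04, 1.080e-04, 7.200e-05]  ψ = [4, 0, 0, 2, 2]  (obs o_2=6)
t=3: δ = [4.320e-06, 4.320e-06, 5.400e-06, 5.400e-06, 1.080e-05]  ψ = [1, 3, 0, 2, 2]  (obs o_3=1)
t=4: δ = [3.240e-07, 2.160e-07, 3.240e-07, 4.320e-07, 1.080e-07]  ψ = [4, 3, 4, 4, 2]  (obs o_4=0)
t=5: δ = [8.640e-09, 1.728e-08, 1.620e-08, 9.720e-09, 1.944e-08]  ψ = [3, 3, 0, 2, 2]  (obs o_5=1)
backtrack: best end state = 4; path = [1, 0, 2, 4, 2, 4]

path = [1, 0, 2, 4, 2, 4]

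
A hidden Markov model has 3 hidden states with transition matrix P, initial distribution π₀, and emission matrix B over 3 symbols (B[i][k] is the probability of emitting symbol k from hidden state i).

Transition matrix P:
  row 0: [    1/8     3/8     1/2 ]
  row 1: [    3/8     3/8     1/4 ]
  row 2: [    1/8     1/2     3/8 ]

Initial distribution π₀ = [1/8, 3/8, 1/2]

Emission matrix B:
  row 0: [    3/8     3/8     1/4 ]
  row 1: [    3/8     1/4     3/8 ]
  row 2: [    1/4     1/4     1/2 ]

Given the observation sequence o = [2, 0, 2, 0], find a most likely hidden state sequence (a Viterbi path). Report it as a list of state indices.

t=0: δ = [3.125e-02, 1.406e-01, 2.500e-01]  (obs o_0=2)
t=1: δ = [1.978e-02, 4.688e-02, 2.344e-02]  ψ = [1, 2, 2]  (obs o_1=0)
t=2: δ = [4.395e-03, 6.592e-03, 5.859e-03]  ψ = [1, 1, 1]  (obs o_2=2)
t=3: δ = [9.270e-04, 1.099e-03, 5.493e-04]  ψ = [1, 2, 0]  (obs o_3=0)
backtrack: best end state = 1; path = [2, 1, 2, 1]

path = [2, 1, 2, 1]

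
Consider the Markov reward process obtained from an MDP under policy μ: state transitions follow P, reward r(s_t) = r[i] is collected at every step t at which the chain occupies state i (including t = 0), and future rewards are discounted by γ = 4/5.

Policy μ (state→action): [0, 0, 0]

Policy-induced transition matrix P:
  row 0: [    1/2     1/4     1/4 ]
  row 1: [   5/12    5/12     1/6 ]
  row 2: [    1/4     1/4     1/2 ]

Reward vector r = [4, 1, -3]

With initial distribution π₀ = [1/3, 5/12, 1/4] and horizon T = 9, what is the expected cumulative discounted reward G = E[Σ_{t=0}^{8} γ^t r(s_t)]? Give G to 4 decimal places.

G = 4.4411

t=0: π = [0.3333, 0.4167, 0.2500], E[r] = 1.0000, γ^t·E[r] = 1.000000, running G = 1.000000
t=1: π = [0.4028, 0.3194, 0.2778], E[r] = 1.0972, γ^t·E[r] = 0.877778, running G = 1.877778
t=2: π = [0.4039, 0.3032, 0.2928], E[r] = 1.0405, γ^t·E[r] = 0.665926, running G = 2.543704
t=3: π = [0.4015, 0.3005, 0.2979], E[r] = 1.0128, γ^t·E[r] = 0.518568, running G = 3.062272
t=4: π = [0.4005, 0.3001, 0.2994], E[r] = 1.0037, γ^t·E[r] = 0.411098, running G = 3.473370
t=5: π = [0.4001, 0.3000, 0.2999], E[r] = 1.0010, γ^t·E[r] = 0.328004, running G = 3.801374
t=6: π = [0.4000, 0.3000, 0.3000], E[r] = 1.0003, γ^t·E[r] = 0.262212, running G = 4.063586
t=7: π = [0.4000, 0.3000, 0.3000], E[r] = 1.0001, γ^t·E[r] = 0.209729, running G = 4.273315
t=8: π = [0.4000, 0.3000, 0.3000], E[r] = 1.0000, γ^t·E[r] = 0.167775, running G = 4.441090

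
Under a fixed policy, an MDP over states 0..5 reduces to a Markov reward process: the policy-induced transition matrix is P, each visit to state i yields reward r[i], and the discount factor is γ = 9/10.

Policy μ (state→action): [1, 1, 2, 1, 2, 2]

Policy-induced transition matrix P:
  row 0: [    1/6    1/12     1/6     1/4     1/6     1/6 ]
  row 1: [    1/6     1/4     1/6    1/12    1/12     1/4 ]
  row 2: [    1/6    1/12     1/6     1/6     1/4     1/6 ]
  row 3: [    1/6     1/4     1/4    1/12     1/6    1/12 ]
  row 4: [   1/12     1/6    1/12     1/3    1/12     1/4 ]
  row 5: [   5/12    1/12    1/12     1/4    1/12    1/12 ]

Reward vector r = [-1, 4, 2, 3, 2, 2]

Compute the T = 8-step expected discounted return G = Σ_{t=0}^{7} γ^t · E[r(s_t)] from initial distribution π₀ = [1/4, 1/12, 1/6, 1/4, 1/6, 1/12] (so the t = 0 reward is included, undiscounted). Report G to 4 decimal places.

t=0: π = [0.2500, 0.0833, 0.1667, 0.2500, 0.1667, 0.0833], E[r] = 1.6667, γ^t·E[r] = 1.666667, running G = 1.666667
t=1: π = [0.1736, 0.1528, 0.1667, 0.1944, 0.1528, 0.1597], E[r] = 1.9792, γ^t·E[r] = 1.781250, running G = 3.447917
t=2: π = [0.1939, 0.1539, 0.1568, 0.1910, 0.1418, 0.1626], E[r] = 1.9172, γ^t·E[r] = 1.552969, running G = 5.000885
t=3: π = [0.1955, 0.1526, 0.1572, 0.1913, 0.1415, 0.1618], E[r] = 1.9100, γ^t·E[r] = 1.392398, running G = 6.393284
t=4: π = [0.1953, 0.1524, 0.1573, 0.1914, 0.1418, 0.1618], E[r] = 1.9103, γ^t·E[r] = 1.253327, running G = 7.646611
t=5: π = [0.1953, 0.1525, 0.1573, 0.1914, 0.1418, 0.1618], E[r] = 1.9104, γ^t·E[r] = 1.128088, running G = 8.774699
t=6: π = [0.1953, 0.1525, 0.1573, 0.1914, 0.1418, 0.1618], E[r] = 1.9104, γ^t·E[r] = 1.015285, running G = 9.789984
t=7: π = [0.1953, 0.1525, 0.1573, 0.1914, 0.1418, 0.1618], E[r] = 1.9104, γ^t·E[r] = 0.913756, running G = 10.703740

G = 10.7037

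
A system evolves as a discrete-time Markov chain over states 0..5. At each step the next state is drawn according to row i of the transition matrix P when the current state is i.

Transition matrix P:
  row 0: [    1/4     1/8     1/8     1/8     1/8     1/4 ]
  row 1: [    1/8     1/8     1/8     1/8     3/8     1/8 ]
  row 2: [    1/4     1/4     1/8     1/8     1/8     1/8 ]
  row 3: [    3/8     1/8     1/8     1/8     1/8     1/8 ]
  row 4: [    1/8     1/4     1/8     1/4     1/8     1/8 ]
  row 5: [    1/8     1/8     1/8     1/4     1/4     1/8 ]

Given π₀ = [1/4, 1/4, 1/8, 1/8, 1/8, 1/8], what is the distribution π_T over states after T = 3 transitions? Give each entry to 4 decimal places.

π = [0.2087, 0.1636, 0.1250, 0.1667, 0.1853, 0.1506]

t=0: π = [0.2500, 0.2500, 0.1250, 0.1250, 0.1250, 0.1250]
t=1: π = [0.2031, 0.1563, 0.1250, 0.1563, 0.2031, 0.1563]
t=2: π = [0.2051, 0.1660, 0.1250, 0.1699, 0.1836, 0.1504]
t=3: π = [0.2087, 0.1636, 0.1250, 0.1667, 0.1853, 0.1506]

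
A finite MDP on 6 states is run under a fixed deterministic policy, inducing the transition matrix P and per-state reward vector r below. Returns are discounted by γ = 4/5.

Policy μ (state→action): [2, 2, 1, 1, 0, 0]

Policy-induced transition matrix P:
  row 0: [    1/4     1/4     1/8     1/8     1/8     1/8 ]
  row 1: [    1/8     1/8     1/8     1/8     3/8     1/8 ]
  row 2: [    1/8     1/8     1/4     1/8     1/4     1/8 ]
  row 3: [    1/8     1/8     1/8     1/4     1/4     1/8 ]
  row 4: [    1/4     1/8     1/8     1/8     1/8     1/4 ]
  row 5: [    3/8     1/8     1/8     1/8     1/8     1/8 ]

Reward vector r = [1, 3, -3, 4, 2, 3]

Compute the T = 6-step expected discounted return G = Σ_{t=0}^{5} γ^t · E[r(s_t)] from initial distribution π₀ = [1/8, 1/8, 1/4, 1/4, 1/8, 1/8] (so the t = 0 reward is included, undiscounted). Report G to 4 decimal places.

t=0: π = [0.1250, 0.1250, 0.2500, 0.2500, 0.1250, 0.1250], E[r] = 1.3750, γ^t·E[r] = 1.375000, running G = 1.375000
t=1: π = [0.1875, 0.1406, 0.1563, 0.1563, 0.2188, 0.1406], E[r] = 1.6250, γ^t·E[r] = 1.300000, running G = 2.675000
t=2: π = [0.2109, 0.1484, 0.1445, 0.1445, 0.1992, 0.1523], E[r] = 1.6563, γ^t·E[r] = 1.060000, running G = 3.735000
t=3: π = [0.2144, 0.1514, 0.1431, 0.1431, 0.1982, 0.1499], E[r] = 1.6577, γ^t·E[r] = 0.848750, running G = 4.583750
t=4: π = [0.2141, 0.1518, 0.1429, 0.1429, 0.1986, 0.1498], E[r] = 1.6589, γ^t·E[r] = 0.679475, running G = 5.263225
t=5: π = [0.2140, 0.1518, 0.1429, 0.1429, 0.1987, 0.1498], E[r] = 1.6590, γ^t·E[r] = 0.543613, running G = 5.806838

G = 5.8068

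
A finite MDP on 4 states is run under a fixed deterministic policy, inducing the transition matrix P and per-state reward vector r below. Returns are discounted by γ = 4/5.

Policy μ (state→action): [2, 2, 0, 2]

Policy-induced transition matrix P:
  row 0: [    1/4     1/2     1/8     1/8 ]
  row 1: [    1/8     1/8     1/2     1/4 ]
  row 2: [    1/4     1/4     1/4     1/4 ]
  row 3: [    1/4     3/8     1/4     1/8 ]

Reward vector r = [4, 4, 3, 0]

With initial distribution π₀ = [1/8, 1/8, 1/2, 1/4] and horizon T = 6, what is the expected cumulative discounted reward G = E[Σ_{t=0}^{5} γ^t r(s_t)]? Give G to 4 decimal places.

G = 10.3423

t=0: π = [0.1250, 0.1250, 0.5000, 0.2500], E[r] = 2.5000, γ^t·E[r] = 2.500000, running G = 2.500000
t=1: π = [0.2344, 0.2969, 0.2656, 0.2031], E[r] = 2.9219, γ^t·E[r] = 2.337500, running G = 4.837500
t=2: π = [0.2129, 0.2969, 0.2949, 0.1953], E[r] = 2.9238, γ^t·E[r] = 1.871250, running G = 6.708750
t=3: π = [0.2129, 0.2905, 0.2976, 0.1990], E[r] = 2.9065, γ^t·E[r] = 1.488125, running G = 8.196875
t=4: π = [0.2137, 0.2918, 0.2960, 0.1985], E[r] = 2.9099, γ^t·E[r] = 1.191900, running G = 9.388775
t=5: π = [0.2135, 0.2918, 0.2962, 0.1985], E[r] = 2.9099, γ^t·E[r] = 0.953505, running G = 10.342280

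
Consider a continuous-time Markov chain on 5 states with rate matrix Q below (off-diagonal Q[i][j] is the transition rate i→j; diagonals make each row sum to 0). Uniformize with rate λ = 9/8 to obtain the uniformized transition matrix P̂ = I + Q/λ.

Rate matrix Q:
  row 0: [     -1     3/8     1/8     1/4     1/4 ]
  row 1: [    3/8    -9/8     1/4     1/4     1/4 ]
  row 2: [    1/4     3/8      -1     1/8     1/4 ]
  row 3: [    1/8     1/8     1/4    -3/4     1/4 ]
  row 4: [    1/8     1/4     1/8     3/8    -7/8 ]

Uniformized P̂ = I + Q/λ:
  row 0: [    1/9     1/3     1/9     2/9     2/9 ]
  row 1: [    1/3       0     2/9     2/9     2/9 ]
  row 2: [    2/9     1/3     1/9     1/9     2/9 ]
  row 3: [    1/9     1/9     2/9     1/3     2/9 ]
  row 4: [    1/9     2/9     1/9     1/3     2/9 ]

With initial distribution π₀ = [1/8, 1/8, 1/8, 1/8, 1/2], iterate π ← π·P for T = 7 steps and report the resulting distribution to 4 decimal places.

t=0: π = [0.1250, 0.1250, 0.1250, 0.1250, 0.5000]
t=1: π = [0.1528, 0.2083, 0.1389, 0.2778, 0.2222]
t=2: π = [0.1728, 0.1775, 0.1651, 0.2623, 0.2222]
t=3: π = [0.1689, 0.1912, 0.1600, 0.2577, 0.2222]
t=4: π = [0.1714, 0.1876, 0.1610, 0.2578, 0.2222]
t=5: π = [0.1707, 0.1888, 0.1606, 0.2577, 0.2222]
t=6: π = [0.1709, 0.1884, 0.1607, 0.2577, 0.2222]
t=7: π = [0.1708, 0.1886, 0.1607, 0.2577, 0.2222]

π = [0.1708, 0.1886, 0.1607, 0.2577, 0.2222]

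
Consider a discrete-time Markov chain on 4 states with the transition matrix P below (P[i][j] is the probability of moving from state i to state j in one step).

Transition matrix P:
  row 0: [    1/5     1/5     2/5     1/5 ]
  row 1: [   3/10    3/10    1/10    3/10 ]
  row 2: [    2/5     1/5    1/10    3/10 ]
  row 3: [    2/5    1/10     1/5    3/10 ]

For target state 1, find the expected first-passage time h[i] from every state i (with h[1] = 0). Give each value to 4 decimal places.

First-step conditioning: h[1] = 0; for i ≠ 1, h[i] = 1 + Σ_k P[i][k]·h[k].
  h[0] = 1 + 1/5·h[0] + 2/5·h[2] + 1/5·h[3]
  h[2] = 1 + 2/5·h[0] + 1/10·h[2] + 3/10·h[3]
  h[3] = 1 + 2/5·h[0] + 1/5·h[2] + 3/10·h[3]
Solving the 3×3 linear system over states ≠ 1 gives exactly h = [595/104, 0, 75/13, 165/26] (h[1] = 0 is the target).

h = [5.7212, 0.0000, 5.7692, 6.3462]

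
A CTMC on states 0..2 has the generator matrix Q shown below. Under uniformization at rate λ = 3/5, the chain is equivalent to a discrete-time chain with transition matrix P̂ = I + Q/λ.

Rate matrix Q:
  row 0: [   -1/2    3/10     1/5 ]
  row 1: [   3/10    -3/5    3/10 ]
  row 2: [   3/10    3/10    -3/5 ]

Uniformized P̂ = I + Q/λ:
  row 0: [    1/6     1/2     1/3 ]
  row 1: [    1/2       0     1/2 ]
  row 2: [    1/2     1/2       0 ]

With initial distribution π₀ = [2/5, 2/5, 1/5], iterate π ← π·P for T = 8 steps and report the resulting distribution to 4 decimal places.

π = [0.3750, 0.3336, 0.2914]

t=0: π = [0.4000, 0.4000, 0.2000]
t=1: π = [0.3667, 0.3000, 0.3333]
t=2: π = [0.3778, 0.3500, 0.2722]
t=3: π = [0.3741, 0.3250, 0.3009]
t=4: π = [0.3753, 0.3375, 0.2872]
t=5: π = [0.3749, 0.3313, 0.2939]
t=6: π = [0.3750, 0.3344, 0.2906]
t=7: π = [0.3750, 0.3328, 0.2922]
t=8: π = [0.3750, 0.3336, 0.2914]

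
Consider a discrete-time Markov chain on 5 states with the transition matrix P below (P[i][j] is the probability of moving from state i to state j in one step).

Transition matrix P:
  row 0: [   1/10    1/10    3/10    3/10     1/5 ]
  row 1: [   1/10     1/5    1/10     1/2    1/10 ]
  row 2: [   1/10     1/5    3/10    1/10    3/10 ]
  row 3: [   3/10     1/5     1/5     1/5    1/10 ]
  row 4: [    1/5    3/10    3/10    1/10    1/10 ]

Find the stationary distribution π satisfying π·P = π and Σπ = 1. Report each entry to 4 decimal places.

Balance equations π_j = Σ_i π_i·P[i][j]:
  π_0 = 1/10·π_0 + 1/10·π_1 + 1/10·π_2 + 3/10·π_3 + 1/5·π_4
  π_1 = 1/10·π_0 + 1/5·π_1 + 1/5·π_2 + 1/5·π_3 + 3/10·π_4
  π_2 = 3/10·π_0 + 1/10·π_1 + 3/10·π_2 + 1/5·π_3 + 3/10·π_4
  π_3 = 3/10·π_0 + 1/2·π_1 + 1/10·π_2 + 1/5·π_3 + 1/10·π_4
  normalize: π_0 + π_1 + π_2 + π_3 + π_4 = 1
Solving the linear system gives exactly π = [9/55, 1/5, 13/55, 13/55, 9/55].

π = [0.1636, 0.2000, 0.2364, 0.2364, 0.1636]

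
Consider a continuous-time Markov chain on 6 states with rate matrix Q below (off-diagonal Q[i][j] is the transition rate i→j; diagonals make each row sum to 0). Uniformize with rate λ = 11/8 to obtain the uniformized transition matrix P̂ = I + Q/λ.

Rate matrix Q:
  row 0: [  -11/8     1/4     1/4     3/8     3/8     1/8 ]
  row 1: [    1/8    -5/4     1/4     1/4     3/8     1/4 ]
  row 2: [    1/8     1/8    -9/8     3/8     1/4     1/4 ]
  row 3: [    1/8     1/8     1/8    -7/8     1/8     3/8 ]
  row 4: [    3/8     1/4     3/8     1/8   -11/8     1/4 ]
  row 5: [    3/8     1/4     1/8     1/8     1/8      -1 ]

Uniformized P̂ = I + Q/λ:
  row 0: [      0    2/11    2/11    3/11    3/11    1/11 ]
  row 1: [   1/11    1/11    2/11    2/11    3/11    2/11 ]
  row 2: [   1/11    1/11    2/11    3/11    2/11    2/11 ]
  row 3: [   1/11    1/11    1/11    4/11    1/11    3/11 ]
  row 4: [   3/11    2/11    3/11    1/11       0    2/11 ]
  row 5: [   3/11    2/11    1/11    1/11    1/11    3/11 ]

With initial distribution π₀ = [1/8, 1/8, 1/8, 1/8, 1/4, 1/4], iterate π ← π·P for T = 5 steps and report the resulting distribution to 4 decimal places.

t=0: π = [0.1250, 0.1250, 0.1250, 0.1250, 0.2500, 0.2500]
t=1: π = [0.1705, 0.1477, 0.1705, 0.1818, 0.1250, 0.2045]
t=2: π = [0.1353, 0.1364, 0.1581, 0.2159, 0.1529, 0.2014]
t=3: π = [0.1430, 0.1354, 0.1578, 0.2155, 0.1408, 0.2075]
t=4: π = [0.1412, 0.1356, 0.1562, 0.2167, 0.1431, 0.2073]
t=5: π = [0.1418, 0.1356, 0.1563, 0.2164, 0.1424, 0.2075]

π = [0.1418, 0.1356, 0.1563, 0.2164, 0.1424, 0.2075]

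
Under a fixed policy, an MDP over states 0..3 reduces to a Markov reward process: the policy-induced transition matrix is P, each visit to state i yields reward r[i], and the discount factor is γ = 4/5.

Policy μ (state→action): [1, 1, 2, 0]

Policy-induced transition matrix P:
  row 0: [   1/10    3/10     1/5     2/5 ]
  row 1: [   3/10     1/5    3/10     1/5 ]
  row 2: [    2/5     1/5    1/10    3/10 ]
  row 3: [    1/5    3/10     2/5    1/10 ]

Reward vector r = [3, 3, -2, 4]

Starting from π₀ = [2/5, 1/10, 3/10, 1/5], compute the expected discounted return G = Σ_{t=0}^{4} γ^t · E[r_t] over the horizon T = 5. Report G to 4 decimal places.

G = 6.5378

t=0: π = [0.4000, 0.1000, 0.3000, 0.2000], E[r] = 1.7000, γ^t·E[r] = 1.700000, running G = 1.700000
t=1: π = [0.2300, 0.2600, 0.2200, 0.2900], E[r] = 2.1900, γ^t·E[r] = 1.752000, running G = 3.452000
t=2: π = [0.2470, 0.2520, 0.2620, 0.2390], E[r] = 1.9290, γ^t·E[r] = 1.234560, running G = 4.686560
t=3: π = [0.2529, 0.2486, 0.2468, 0.2517], E[r] = 2.0177, γ^t·E[r] = 1.033062, running G = 5.719622
t=4: π = [0.2489, 0.2505, 0.2505, 0.2501], E[r] = 1.9975, γ^t·E[r] = 0.818172, running G = 6.537794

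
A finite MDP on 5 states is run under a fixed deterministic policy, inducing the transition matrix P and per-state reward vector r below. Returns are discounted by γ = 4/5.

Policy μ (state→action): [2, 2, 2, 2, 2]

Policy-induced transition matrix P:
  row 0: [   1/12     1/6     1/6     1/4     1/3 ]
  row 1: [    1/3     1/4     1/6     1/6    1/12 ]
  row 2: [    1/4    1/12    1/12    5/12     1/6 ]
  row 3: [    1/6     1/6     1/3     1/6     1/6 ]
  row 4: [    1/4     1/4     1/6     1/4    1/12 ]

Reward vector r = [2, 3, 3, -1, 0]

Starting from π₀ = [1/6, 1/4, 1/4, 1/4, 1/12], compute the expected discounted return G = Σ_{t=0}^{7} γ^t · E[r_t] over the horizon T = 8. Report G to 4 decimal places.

G = 5.6443

t=0: π = [0.1667, 0.2500, 0.2500, 0.2500, 0.0833], E[r] = 1.5833, γ^t·E[r] = 1.583333, running G = 1.583333
t=1: π = [0.2222, 0.1736, 0.1875, 0.2500, 0.1667], E[r] = 1.2778, γ^t·E[r] = 1.022222, running G = 2.605556
t=2: π = [0.2066, 0.1794, 0.1927, 0.2459, 0.1753], E[r] = 1.2836, γ^t·E[r] = 0.821481, running G = 3.427037
t=3: π = [0.2100, 0.1802, 0.1916, 0.2467, 0.1715], E[r] = 1.2887, γ^t·E[r] = 0.659802, running G = 4.086840
t=4: π = [0.2095, 0.1800, 0.1918, 0.2464, 0.1724], E[r] = 1.2880, γ^t·E[r] = 0.527569, running G = 4.614408
t=5: π = [0.2096, 0.1800, 0.1917, 0.2464, 0.1722], E[r] = 1.2881, γ^t·E[r] = 0.422069, running G = 5.036477
t=6: π = [0.2095, 0.1800, 0.1918, 0.2464, 0.1722], E[r] = 1.2881, γ^t·E[r] = 0.337661, running G = 5.374139
t=7: π = [0.2095, 0.1800, 0.1918, 0.2464, 0.1722], E[r] = 1.2881, γ^t·E[r] = 0.270127, running G = 5.644266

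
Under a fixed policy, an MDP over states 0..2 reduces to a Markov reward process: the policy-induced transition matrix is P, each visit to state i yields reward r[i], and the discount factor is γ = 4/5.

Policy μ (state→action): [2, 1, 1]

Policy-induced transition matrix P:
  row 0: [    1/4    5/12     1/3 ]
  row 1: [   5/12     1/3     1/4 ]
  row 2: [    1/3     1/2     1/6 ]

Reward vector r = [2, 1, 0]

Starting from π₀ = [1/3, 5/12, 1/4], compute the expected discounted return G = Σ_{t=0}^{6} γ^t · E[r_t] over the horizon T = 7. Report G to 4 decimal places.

t=0: π = [0.3333, 0.4167, 0.2500], E[r] = 1.0833, γ^t·E[r] = 1.083333, running G = 1.083333
t=1: π = [0.3403, 0.4028, 0.2569], E[r] = 1.0833, γ^t·E[r] = 0.866667, running G = 1.950000
t=2: π = [0.3385, 0.4045, 0.2569], E[r] = 1.0816, γ^t·E[r] = 0.692222, running G = 2.642222
t=3: π = [0.3388, 0.4044, 0.2568], E[r] = 1.0820, γ^t·E[r] = 0.554000, running G = 3.196222
t=4: π = [0.3388, 0.4044, 0.2568], E[r] = 1.0820, γ^t·E[r] = 0.443170, running G = 3.639393
t=5: π = [0.3388, 0.4044, 0.2568], E[r] = 1.0820, γ^t·E[r] = 0.354539, running G = 3.993932
t=6: π = [0.3388, 0.4044, 0.2568], E[r] = 1.0820, γ^t·E[r] = 0.283631, running G = 4.277563

G = 4.2776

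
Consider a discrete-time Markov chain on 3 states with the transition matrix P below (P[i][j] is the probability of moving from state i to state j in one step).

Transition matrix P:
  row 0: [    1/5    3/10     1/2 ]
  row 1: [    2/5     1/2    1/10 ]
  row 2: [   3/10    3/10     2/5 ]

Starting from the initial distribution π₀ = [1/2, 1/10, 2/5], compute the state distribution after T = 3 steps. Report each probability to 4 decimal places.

t=0: π = [0.5000, 0.1000, 0.4000]
t=1: π = [0.2600, 0.3200, 0.4200]
t=2: π = [0.3060, 0.3640, 0.3300]
t=3: π = [0.3058, 0.3728, 0.3214]

π = [0.3058, 0.3728, 0.3214]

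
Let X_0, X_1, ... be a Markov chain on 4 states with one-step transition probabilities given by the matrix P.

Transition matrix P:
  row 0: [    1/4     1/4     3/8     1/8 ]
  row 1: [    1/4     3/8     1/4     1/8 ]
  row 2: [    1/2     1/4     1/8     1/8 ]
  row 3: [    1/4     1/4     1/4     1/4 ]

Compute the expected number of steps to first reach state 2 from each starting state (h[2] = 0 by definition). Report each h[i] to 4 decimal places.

First-step conditioning: h[2] = 0; for i ≠ 2, h[i] = 1 + Σ_k P[i][k]·h[k].
  h[0] = 1 + 1/4·h[0] + 1/4·h[1] + 1/8·h[3]
  h[1] = 1 + 1/4·h[0] + 3/8·h[1] + 1/8·h[3]
  h[3] = 1 + 1/4·h[0] + 1/4·h[1] + 1/4·h[3]
Solving the 3×3 linear system over states ≠ 2 gives exactly h = [28/9, 32/9, 0, 32/9] (h[2] = 0 is the target).

h = [3.1111, 3.5556, 0.0000, 3.5556]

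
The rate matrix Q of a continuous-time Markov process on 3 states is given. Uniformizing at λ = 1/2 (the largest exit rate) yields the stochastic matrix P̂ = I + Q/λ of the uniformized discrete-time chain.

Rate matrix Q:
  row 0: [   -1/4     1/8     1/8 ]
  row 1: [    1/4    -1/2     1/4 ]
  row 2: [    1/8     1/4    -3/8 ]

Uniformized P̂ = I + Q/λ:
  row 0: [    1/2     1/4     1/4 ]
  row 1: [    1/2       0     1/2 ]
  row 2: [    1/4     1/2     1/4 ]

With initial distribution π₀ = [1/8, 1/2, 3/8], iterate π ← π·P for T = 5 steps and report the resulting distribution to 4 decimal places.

t=0: π = [0.1250, 0.5000, 0.3750]
t=1: π = [0.4063, 0.2188, 0.3750]
t=2: π = [0.4063, 0.2891, 0.3047]
t=3: π = [0.4238, 0.2539, 0.3223]
t=4: π = [0.4194, 0.2671, 0.3135]
t=5: π = [0.4216, 0.2616, 0.3168]

π = [0.4216, 0.2616, 0.3168]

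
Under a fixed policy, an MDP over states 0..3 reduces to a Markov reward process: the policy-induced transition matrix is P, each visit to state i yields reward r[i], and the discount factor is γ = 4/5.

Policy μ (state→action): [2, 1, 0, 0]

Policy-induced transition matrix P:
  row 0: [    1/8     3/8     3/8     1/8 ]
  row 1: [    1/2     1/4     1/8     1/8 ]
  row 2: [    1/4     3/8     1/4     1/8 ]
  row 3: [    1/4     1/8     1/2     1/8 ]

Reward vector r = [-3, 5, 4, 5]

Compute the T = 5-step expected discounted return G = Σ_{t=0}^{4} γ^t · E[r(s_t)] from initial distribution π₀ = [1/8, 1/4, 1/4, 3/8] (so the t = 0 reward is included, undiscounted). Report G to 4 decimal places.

G = 9.3940

t=0: π = [0.1250, 0.2500, 0.2500, 0.3750], E[r] = 3.7500, γ^t·E[r] = 3.750000, running G = 3.750000
t=1: π = [0.2969, 0.2500, 0.3281, 0.1250], E[r] = 2.2969, γ^t·E[r] = 1.837500, running G = 5.587500
t=2: π = [0.2754, 0.3125, 0.2871, 0.1250], E[r] = 2.5098, γ^t·E[r] = 1.606250, running G = 7.193750
t=3: π = [0.2937, 0.3047, 0.2766, 0.1250], E[r] = 2.3738, γ^t·E[r] = 1.215375, running G = 8.409125
t=4: π = [0.2895, 0.3057, 0.2799, 0.1250], E[r] = 2.4044, γ^t·E[r] = 0.984863, running G = 9.393988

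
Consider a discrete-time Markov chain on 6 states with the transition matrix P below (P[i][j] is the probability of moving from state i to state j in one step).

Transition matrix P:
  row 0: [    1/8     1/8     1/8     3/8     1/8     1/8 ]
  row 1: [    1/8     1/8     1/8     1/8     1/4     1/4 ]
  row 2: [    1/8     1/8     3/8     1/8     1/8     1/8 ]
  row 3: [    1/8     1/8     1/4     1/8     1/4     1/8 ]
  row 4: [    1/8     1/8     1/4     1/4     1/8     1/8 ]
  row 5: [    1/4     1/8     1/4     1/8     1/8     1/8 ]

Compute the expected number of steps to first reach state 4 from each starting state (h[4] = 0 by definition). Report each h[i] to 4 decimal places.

First-step conditioning: h[4] = 0; for i ≠ 4, h[i] = 1 + Σ_k P[i][k]·h[k].
  h[0] = 1 + 1/8·h[0] + 1/8·h[1] + 1/8·h[2] + 3/8·h[3] + 1/8·h[5]
  h[1] = 1 + 1/8·h[0] + 1/8·h[1] + 1/8·h[2] + 1/8·h[3] + 1/4·h[5]
  h[2] = 1 + 1/8·h[0] + 1/8·h[1] + 3/8·h[2] + 1/8·h[3] + 1/8·h[5]
  h[3] = 1 + 1/8·h[0] + 1/8·h[1] + 1/4·h[2] + 1/8·h[3] + 1/8·h[5]
  h[5] = 1 + 1/4·h[0] + 1/8·h[1] + 1/4·h[2] + 1/8·h[3] + 1/8·h[5]
Solving the 5×5 linear system over states ≠ 4 gives exactly h = [15872/2633, 14328/2633, 16384/2633, 14336/2633, 0, 16320/2633] (h[4] = 0 is the target).

h = [6.0281, 5.4417, 6.2226, 5.4447, 0.0000, 6.1983]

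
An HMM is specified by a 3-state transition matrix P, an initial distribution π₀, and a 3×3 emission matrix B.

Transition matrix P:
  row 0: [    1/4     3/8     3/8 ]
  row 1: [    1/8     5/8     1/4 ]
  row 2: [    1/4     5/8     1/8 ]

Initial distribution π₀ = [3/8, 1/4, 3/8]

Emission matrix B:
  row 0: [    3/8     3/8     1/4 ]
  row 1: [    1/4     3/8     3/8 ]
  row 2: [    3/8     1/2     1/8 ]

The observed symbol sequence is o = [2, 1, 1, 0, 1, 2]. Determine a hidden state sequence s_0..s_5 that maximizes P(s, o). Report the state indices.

path = [1, 1, 1, 1, 1, 1]

t=0: δ = [9.375e-02, 9.375e-02, 4.688e-02]  (obs o_0=2)
t=1: δ = [8.789e-03, 2.197e-02, 1.758e-02]  ψ = [0, 1, 0]  (obs o_1=1)
t=2: δ = [1.648e-03, 5.150e-03, 2.747e-03]  ψ = [2, 1, 1]  (obs o_2=1)
t=3: δ = [2.575e-04, 8.047e-04, 4.828e-04]  ψ = [2, 1, 1]  (obs o_3=0)
t=4: δ = [4.526e-05, 1.886e-04, 1.006e-04]  ψ = [2, 1, 1]  (obs o_4=1)
t=5: δ = [6.286e-06, 4.420e-05, 5.894e-06]  ψ = [2, 1, 1]  (obs o_5=2)
backtrack: best end state = 1; path = [1, 1, 1, 1, 1, 1]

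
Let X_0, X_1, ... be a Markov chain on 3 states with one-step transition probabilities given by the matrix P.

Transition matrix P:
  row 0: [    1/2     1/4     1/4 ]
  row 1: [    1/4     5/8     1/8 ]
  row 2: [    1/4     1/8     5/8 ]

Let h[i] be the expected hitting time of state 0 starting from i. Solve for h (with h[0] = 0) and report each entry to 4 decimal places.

First-step conditioning: h[0] = 0; for i ≠ 0, h[i] = 1 + Σ_k P[i][k]·h[k].
  h[1] = 1 + 5/8·h[1] + 1/8·h[2]
  h[2] = 1 + 1/8·h[1] + 5/8·h[2]
Solving the 2×2 linear system over states ≠ 0 gives exactly h = [0, 4, 4] (h[0] = 0 is the target).

h = [0.0000, 4.0000, 4.0000]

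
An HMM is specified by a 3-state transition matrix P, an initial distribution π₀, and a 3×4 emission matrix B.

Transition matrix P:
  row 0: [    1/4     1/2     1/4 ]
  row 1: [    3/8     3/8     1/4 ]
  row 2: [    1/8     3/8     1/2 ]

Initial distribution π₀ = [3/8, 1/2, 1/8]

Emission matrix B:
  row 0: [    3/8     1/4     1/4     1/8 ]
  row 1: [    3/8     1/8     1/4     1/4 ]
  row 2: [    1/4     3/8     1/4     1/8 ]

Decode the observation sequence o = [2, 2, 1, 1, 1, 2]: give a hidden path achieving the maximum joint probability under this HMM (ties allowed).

t=0: δ = [9.375e-02, 1.250e-01, 3.125e-02]  (obs o_0=2)
t=1: δ = [1.172e-02, 1.172e-02, 7.812e-03]  ψ = [1, 0, 1]  (obs o_1=2)
t=2: δ = [1.099e-03, 7.324e-04, 1.465e-03]  ψ = [1, 0, 2]  (obs o_2=1)
t=3: δ = [6.866e-05, 6.866e-05, 2.747e-04]  ψ = [0, 0, 2]  (obs o_3=1)
t=4: δ = [8.583e-06, 1.287e-05, 5.150e-05]  ψ = [2, 2, 2]  (obs o_4=1)
t=5: δ = [1.609e-06, 4.828e-06, 6.437e-06]  ψ = [2, 2, 2]  (obs o_5=2)
backtrack: best end state = 2; path = [1, 2, 2, 2, 2, 2]

path = [1, 2, 2, 2, 2, 2]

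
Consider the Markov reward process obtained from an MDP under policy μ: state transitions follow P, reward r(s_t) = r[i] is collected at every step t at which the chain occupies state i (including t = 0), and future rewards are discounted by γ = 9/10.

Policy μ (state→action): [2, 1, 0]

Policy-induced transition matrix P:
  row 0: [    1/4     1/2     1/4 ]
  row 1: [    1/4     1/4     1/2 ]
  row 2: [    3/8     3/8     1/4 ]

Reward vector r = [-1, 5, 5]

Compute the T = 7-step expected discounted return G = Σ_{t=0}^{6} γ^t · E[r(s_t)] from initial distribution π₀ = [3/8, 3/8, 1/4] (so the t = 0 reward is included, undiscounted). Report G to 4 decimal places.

G = 16.4890

t=0: π = [0.3750, 0.3750, 0.2500], E[r] = 2.7500, γ^t·E[r] = 2.750000, running G = 2.750000
t=1: π = [0.2813, 0.3750, 0.3438], E[r] = 3.3125, γ^t·E[r] = 2.981250, running G = 5.731250
t=2: π = [0.2930, 0.3633, 0.3438], E[r] = 3.2422, γ^t·E[r] = 2.626172, running G = 8.357422
t=3: π = [0.2930, 0.3662, 0.3408], E[r] = 3.2422, γ^t·E[r] = 2.363555, running G = 10.720977
t=4: π = [0.2926, 0.3658, 0.3416], E[r] = 3.2444, γ^t·E[r] = 2.128641, running G = 12.849617
t=5: π = [0.2927, 0.3658, 0.3415], E[r] = 3.2438, γ^t·E[r] = 1.915452, running G = 14.765070
t=6: π = [0.2927, 0.3659, 0.3415], E[r] = 3.2439, γ^t·E[r] = 1.723944, running G = 16.489013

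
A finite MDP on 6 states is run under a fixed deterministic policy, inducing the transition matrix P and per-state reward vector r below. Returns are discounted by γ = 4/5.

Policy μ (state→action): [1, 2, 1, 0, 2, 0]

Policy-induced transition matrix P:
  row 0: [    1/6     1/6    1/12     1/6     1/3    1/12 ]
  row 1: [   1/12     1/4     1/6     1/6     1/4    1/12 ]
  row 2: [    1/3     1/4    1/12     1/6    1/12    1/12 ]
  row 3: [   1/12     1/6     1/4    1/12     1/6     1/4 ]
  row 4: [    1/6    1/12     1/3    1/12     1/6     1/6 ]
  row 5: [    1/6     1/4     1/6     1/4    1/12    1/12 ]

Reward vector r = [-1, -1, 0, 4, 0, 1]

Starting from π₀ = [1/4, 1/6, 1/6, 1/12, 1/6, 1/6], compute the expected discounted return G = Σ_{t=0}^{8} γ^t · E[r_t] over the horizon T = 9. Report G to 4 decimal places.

t=0: π = [0.2500, 0.1667, 0.1667, 0.0833, 0.1667, 0.1667], E[r] = 0.0833, γ^t·E[r] = 0.083333, running G = 0.083333
t=1: π = [0.1736, 0.1944, 0.1667, 0.1597, 0.1944, 0.1111], E[r] = 0.3819, γ^t·E[r] = 0.305556, running G = 0.388889
t=2: π = [0.1649, 0.1898, 0.1840, 0.1464, 0.1887, 0.1262], E[r] = 0.3571, γ^t·E[r] = 0.228519, running G = 0.617407
t=3: π = [0.1693, 0.1926, 0.1812, 0.1493, 0.1841, 0.1235], E[r] = 0.3586, γ^t·E[r] = 0.183580, running G = 0.800988
t=4: π = [0.1684, 0.1928, 0.1806, 0.1492, 0.1855, 0.1236], E[r] = 0.3591, γ^t·E[r] = 0.147086, running G = 0.948074
t=5: π = [0.1683, 0.1926, 0.1809, 0.1491, 0.1854, 0.1237], E[r] = 0.3591, γ^t·E[r] = 0.117655, running G = 1.065729
t=6: π = [0.1684, 0.1926, 0.1809, 0.1491, 0.1854, 0.1236], E[r] = 0.3590, γ^t·E[r] = 0.094114, running G = 1.159843
t=7: π = [0.1683, 0.1926, 0.1809, 0.1491, 0.1854, 0.1236], E[r] = 0.3590, γ^t·E[r] = 0.075294, running G = 1.235137
t=8: π = [0.1683, 0.1926, 0.1809, 0.1491, 0.1854, 0.1236], E[r] = 0.3590, γ^t·E[r] = 0.060235, running G = 1.295372

G = 1.2954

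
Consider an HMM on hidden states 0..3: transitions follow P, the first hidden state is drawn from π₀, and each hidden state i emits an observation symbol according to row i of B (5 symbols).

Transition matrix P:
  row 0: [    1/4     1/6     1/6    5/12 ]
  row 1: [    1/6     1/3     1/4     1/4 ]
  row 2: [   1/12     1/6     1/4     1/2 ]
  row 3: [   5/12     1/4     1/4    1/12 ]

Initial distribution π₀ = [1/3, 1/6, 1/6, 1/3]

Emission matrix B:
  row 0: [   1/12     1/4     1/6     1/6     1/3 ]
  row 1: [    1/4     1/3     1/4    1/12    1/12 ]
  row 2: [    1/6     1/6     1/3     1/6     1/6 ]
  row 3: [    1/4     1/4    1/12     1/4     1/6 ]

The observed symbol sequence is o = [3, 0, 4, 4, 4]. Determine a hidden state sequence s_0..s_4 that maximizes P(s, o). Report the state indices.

t=0: δ = [5.556e-02, 1.389e-02, 2.778e-02, 8.333e-02]  (obs o_0=3)
t=1: δ = [2.894e-03, 5.208e-03, 3.472e-03, 5.787e-03]  ψ = [3, 3, 3, 0]  (obs o_1=0)
t=2: δ = [8.038e-04, 1.447e-04, 2.411e-04, 2.894e-04]  ψ = [3, 1, 3, 2]  (obs o_2=4)
t=3: δ = [6.698e-05, 1.116e-05, 2.233e-05, 5.582e-05]  ψ = [0, 0, 0, 0]  (obs o_3=4)
t=4: δ = [7.752e-06, 1.163e-06, 2.326e-06, 4.651e-06]  ψ = [3, 3, 3, 0]  (obs o_4=4)
backtrack: best end state = 0; path = [0, 3, 0, 3, 0]

path = [0, 3, 0, 3, 0]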